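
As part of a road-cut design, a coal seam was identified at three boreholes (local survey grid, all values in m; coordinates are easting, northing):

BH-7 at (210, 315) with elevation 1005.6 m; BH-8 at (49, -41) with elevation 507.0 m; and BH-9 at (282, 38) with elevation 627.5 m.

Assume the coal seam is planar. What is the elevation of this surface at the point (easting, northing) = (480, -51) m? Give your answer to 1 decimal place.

514.8 m

Two edge vectors: BH-7→BH-8 = (-161, -356, -498.6), BH-7→BH-9 = (72, -277, -378.1).
Normal n = (BH-7→BH-8) × (BH-7→BH-9) = (-3508.6, -96773.3, 70229).
So ∂z/∂easting = −n_x/n_z = 0.04996 and ∂z/∂northing = −n_y/n_z = 1.37797.
Intercept c from BH-7: 1005.6 − 10.49 − 434.06 = 561.05.
At (480, -51): z = 24.0 − 70.3 + 561.05 = 514.8 m.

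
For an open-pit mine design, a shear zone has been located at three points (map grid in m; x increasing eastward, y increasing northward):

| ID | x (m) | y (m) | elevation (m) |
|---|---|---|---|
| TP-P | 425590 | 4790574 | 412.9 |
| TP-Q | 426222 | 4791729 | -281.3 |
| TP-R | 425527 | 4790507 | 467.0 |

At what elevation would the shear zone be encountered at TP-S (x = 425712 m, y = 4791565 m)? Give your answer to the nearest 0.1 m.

38.0 m

Let the plane be z = a·x + b·y + c.
TP-Q−TP-P: 632a + 1155b = −694.2;  TP-R−TP-P: −63a − 67b = 54.1.
Solving gives a = −0.525101081, b = −0.313710923.
Then c = 412.9 − a·425590 − b·4790574 = 1726746.06.
At (425712, 4791565): z = −223541.8 − 1503166.3 + 1726746.06 = 38.0 m.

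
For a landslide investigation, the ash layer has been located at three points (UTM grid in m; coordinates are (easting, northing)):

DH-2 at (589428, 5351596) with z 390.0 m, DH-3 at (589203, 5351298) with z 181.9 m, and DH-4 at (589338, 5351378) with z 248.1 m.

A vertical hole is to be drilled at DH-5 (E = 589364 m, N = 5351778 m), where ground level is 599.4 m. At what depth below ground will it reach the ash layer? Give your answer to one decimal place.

110.2 m

Let the plane be z = a·E + b·N + c.
DH-3−DH-2: −225a − 298b = −208.1;  DH-4−DH-2: −90a − 218b = −141.9.
Solving gives a = 0.138533513, b = 0.593724696.
Then c = 390 − a·589428 − b·5351596 = −3258640.24.
At (589364, 5351778): z_contact = 81646.67 + 3177482.77 − 3258640.24 = 489.19 m.
Depth below ground = 599.4 − 489.19 = 110.2 m.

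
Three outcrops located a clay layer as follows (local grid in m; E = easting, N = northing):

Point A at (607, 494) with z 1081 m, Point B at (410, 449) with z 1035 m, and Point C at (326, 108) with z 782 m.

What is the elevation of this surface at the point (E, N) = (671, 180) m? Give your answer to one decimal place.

857.6 m

Two edge vectors: Point A→Point B = (-197, -45, -46), Point A→Point C = (-281, -386, -299).
Normal n = (Point A→Point B) × (Point A→Point C) = (-4301, -45977, 63397).
So ∂z/∂E = −n_x/n_z = 0.06784 and ∂z/∂N = −n_y/n_z = 0.72522.
Intercept c from Point A: 1081 − 41.18 − 358.26 = 681.56.
At (671, 180): z = 45.5 + 130.5 + 681.56 = 857.6 m.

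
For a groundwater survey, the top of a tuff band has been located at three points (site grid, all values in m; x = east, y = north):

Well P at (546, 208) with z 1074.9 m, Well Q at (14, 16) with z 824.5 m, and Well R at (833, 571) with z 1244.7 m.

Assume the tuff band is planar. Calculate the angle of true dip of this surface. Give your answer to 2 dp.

23.90°

Let the plane be z = a·x + b·y + c.
Well Q−Well P: −532a − 192b = −250.4;  Well R−Well P: 287a + 363b = 169.8.
Solving gives a = 0.42238, b = 0.13382.
Gradient magnitude |∇z| = √(a² + b²) = √(0.17841 + 0.01791) = 0.44307.
True dip = arctan(0.44307) = 23.90°, dipping toward WSW (azimuth ≈ 252°).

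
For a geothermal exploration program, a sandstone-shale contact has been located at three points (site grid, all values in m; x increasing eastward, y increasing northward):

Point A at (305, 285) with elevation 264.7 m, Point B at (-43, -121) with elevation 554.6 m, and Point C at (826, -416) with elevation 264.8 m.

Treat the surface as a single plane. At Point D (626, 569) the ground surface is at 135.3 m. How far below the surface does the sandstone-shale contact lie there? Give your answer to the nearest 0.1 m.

Let the plane be z = a·x + b·y + c.
Point B−Point A: −348a − 406b = 289.9;  Point C−Point A: 521a − 701b = 0.1.
Solving gives a = −0.44608, b = −0.33168.
Then c = 264.7 − a·305 − b·285 = 495.28.
At (626, 569): z_contact = −279.25 − 188.73 + 495.28 = 27.31 m.
Depth below ground = 135.3 − 27.31 = 108.0 m.

108.0 m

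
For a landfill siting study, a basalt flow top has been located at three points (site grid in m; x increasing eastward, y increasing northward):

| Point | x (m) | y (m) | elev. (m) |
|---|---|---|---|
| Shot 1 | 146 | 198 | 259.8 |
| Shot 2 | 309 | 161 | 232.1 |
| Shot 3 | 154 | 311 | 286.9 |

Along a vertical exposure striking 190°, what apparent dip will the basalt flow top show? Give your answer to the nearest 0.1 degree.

Let the plane be z = a·x + b·y + c.
Shot 2−Shot 1: 163a − 37b = −27.7;  Shot 3−Shot 1: 8a + 113b = 27.1.
Solving gives a = −0.11367, b = 0.24787.
Unit vector along 190° is (sin 190°, cos 190°) = (-0.1736, -0.9848).
Slope in that direction = a·(-0.1736) + b·(-0.9848) = −0.22437.
Apparent dip = arctan|0.22437| = 12.6° (true dip is 15.3°, so apparent ≤ true as expected).

12.6°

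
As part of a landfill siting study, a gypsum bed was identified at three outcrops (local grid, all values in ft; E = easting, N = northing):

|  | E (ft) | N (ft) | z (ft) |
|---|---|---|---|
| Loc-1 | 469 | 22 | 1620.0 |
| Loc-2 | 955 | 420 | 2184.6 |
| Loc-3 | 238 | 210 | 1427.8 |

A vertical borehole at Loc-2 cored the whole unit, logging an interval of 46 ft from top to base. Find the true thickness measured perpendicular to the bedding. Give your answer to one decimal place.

Two edge vectors: Loc-1→Loc-2 = (486, 398, 564.6), Loc-1→Loc-3 = (-231, 188, -192.2).
Normal n = (Loc-1→Loc-2) × (Loc-1→Loc-3) = (-182640.4, -37013.4, 183306).
So ∂z/∂E = −n_x/n_z = 0.99637 and ∂z/∂N = −n_y/n_z = 0.20192.
|∇z| = √(a²+b²) = 1.01662, so dip δ = arctan(1.01662) = 45.47°.
True thickness = vertical thickness × cos δ = 46 × cos 45.47° = 32.3 ft.

32.3 ft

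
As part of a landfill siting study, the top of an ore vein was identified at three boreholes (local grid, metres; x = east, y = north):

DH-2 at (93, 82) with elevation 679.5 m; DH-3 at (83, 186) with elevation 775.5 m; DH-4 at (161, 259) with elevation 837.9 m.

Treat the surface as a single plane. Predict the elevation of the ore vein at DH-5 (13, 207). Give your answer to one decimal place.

Two edge vectors: DH-2→DH-3 = (-10, 104, 96), DH-2→DH-4 = (68, 177, 158.4).
Normal n = (DH-2→DH-3) × (DH-2→DH-4) = (-518.4, 8112, -8842).
So ∂z/∂x = −n_x/n_z = −0.05863 and ∂z/∂y = −n_y/n_z = 0.91744.
Intercept c from DH-2: 679.5 + 5.45 − 75.23 = 609.72.
At (13, 207): z = −0.8 + 189.9 + 609.72 = 798.9 m.

798.9 m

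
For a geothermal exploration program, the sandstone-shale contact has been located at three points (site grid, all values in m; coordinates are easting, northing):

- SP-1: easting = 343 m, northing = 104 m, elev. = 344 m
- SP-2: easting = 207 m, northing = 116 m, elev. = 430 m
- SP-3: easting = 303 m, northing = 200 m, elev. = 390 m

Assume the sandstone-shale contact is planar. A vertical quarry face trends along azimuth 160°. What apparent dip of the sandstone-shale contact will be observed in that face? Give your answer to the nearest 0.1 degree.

22.8°

Two edge vectors: SP-1→SP-2 = (-136, 12, 86), SP-1→SP-3 = (-40, 96, 46).
Normal n = (SP-1→SP-2) × (SP-1→SP-3) = (-7704, 2816, -12576).
So ∂z/∂easting = −n_x/n_z = −0.61260 and ∂z/∂northing = −n_y/n_z = 0.22392.
Unit vector along 160° is (sin 160°, cos 160°) = (0.3420, -0.9397).
Slope in that direction = a·(0.3420) + b·(-0.9397) = −0.41993.
Apparent dip = arctan|0.41993| = 22.8° (true dip is 33.1°, so apparent ≤ true as expected).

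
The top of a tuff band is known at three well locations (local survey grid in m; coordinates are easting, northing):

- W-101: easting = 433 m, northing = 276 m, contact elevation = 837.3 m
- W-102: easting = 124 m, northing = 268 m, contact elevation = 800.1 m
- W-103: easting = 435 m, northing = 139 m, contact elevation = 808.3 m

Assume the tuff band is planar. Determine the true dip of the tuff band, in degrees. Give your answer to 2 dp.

13.62°

Let the plane be z = a·easting + b·northing + c.
W-102−W-101: −309a − 8b = −37.2;  W-103−W-101: 2a − 137b = −29.
Solving gives a = 0.11486, b = 0.21336.
Gradient magnitude |∇z| = √(a² + b²) = √(0.01319 + 0.04552) = 0.24231.
True dip = arctan(0.24231) = 13.62°, dipping toward SSW (azimuth ≈ 208°).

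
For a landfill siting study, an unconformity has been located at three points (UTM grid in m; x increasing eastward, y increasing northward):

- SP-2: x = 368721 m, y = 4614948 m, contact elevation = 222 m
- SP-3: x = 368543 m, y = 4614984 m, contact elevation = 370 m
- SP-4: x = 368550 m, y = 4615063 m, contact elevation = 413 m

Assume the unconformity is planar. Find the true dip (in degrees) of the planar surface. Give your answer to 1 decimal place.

43.0°

Let the plane be z = a·x + b·y + c.
SP-3−SP-2: −178a + 36b = 148;  SP-4−SP-2: −171a + 115b = 191.
Solving gives a = −0.70868, b = 0.60710.
Gradient magnitude |∇z| = √(a² + b²) = √(0.50222 + 0.36857) = 0.93316.
True dip = arctan(0.93316) = 43.0°, dipping toward SE (azimuth ≈ 131°).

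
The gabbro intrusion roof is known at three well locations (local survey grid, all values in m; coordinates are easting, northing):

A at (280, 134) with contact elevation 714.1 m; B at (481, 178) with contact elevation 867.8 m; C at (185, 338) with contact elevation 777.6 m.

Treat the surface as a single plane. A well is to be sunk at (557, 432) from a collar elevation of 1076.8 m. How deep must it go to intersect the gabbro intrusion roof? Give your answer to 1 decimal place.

7.1 m

Let the plane be z = a·easting + b·northing + c.
B−A: 201a + 44b = 153.7;  C−A: −95a + 204b = 63.5.
Solving gives a = 0.63210, b = 0.60563.
Then c = 714.1 − a·280 − b·134 = 455.96.
At (557, 432): z_contact = 352.08 + 261.63 + 455.96 = 1069.67 m.
Depth below ground = 1076.8 − 1069.67 = 7.1 m.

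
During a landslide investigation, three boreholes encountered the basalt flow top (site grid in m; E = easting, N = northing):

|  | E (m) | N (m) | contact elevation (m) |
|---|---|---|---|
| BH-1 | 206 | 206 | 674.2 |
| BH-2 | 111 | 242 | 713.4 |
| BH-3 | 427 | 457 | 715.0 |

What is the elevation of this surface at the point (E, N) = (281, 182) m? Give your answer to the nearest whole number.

Let the plane be z = a·E + b·N + c.
BH-2−BH-1: −95a + 36b = 39.2;  BH-3−BH-1: 221a + 251b = 40.8.
Solving gives a = −0.26321, b = 0.39430.
Then c = 674.2 − a·206 − b·206 = 647.20.
At (281, 182): z = −74.0 + 71.8 + 647.20 = 645.0 m.

645 m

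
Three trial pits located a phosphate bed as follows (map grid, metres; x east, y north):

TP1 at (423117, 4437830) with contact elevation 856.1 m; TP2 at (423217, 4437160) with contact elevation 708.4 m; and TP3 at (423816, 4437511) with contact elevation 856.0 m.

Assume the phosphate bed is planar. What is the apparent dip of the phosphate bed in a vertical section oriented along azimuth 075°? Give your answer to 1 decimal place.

9.4°

Let the plane be z = a·x + b·y + c.
TP2−TP1: 100a − 670b = −147.7;  TP3−TP1: 699a − 319b = −0.1.
Solving gives a = 0.10780, b = 0.23654.
Unit vector along 075° is (sin 75°, cos 75°) = (0.9659, 0.2588).
Slope in that direction = a·(0.9659) + b·(0.2588) = 0.16535.
Apparent dip = arctan|0.16535| = 9.4° (true dip is 14.6°, so apparent ≤ true as expected).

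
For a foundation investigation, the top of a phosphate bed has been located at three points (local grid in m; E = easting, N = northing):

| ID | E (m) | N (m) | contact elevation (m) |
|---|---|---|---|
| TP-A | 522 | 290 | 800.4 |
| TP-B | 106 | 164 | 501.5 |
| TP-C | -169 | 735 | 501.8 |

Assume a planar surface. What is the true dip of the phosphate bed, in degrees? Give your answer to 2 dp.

34.84°

Two edge vectors: TP-A→TP-B = (-416, -126, -298.9), TP-A→TP-C = (-691, 445, -298.6).
Normal n = (TP-A→TP-B) × (TP-A→TP-C) = (170634.1, 82322.3, -272186).
So ∂z/∂E = −n_x/n_z = 0.62690 and ∂z/∂N = −n_y/n_z = 0.30245.
Gradient magnitude |∇z| = √(a² + b²) = √(0.39301 + 0.09148) = 0.69605.
True dip = arctan(0.69605) = 34.84°, dipping toward WSW (azimuth ≈ 244°).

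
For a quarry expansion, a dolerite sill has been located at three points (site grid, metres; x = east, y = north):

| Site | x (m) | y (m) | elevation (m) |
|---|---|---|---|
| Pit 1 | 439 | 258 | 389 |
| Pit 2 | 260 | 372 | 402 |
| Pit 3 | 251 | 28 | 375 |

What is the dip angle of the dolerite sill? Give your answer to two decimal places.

4.70°

Let the plane be z = a·x + b·y + c.
Pit 2−Pit 1: −179a + 114b = 13;  Pit 3−Pit 1: −188a − 230b = −14.
Solving gives a = −0.02227, b = 0.07907.
Gradient magnitude |∇z| = √(a² + b²) = √(0.00050 + 0.00625) = 0.08215.
True dip = arctan(0.08215) = 4.70°, dipping toward SSE (azimuth ≈ 164°).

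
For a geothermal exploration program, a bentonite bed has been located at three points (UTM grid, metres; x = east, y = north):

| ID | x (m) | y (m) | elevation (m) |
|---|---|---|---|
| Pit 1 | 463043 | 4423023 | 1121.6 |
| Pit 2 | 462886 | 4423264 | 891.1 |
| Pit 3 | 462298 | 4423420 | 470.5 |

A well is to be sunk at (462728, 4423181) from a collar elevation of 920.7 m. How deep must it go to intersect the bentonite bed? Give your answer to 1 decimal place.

Two edge vectors: Pit 1→Pit 2 = (-157, 241, -230.5), Pit 1→Pit 3 = (-745, 397, -651.1).
Normal n = (Pit 1→Pit 2) × (Pit 1→Pit 3) = (-65406.6, 69499.8, 117216).
So ∂z/∂x = −n_x/n_z = 0.558000614 and ∂z/∂y = −n_y/n_z = −0.592920762.
Intercept c from Pit 1: 1121.6 − 258378.28 + 2622502.17 = 2365245.49.
At (462728, 4423181): z_contact = 258202.51 − 2622595.85 + 2365245.49 = 852.15 m.
Depth below ground = 920.7 − 852.15 = 68.6 m.

68.6 m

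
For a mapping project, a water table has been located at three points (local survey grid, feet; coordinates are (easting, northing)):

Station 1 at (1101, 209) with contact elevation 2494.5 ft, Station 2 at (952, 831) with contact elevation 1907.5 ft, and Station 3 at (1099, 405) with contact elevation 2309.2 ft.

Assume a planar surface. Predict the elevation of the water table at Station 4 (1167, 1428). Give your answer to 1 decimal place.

Let the plane be z = a·E + b·N + c.
Station 2−Station 1: −149a + 622b = −587;  Station 3−Station 1: −2a + 196b = −185.3.
Solving gives a = −0.007318, b = −0.945483.
Then c = 2494.5 − a·1101 − b·209 = 2700.16.
At (1167, 1428): z = −8.5 − 1350.1 + 2700.16 = 1341.5 ft.

1341.5 ft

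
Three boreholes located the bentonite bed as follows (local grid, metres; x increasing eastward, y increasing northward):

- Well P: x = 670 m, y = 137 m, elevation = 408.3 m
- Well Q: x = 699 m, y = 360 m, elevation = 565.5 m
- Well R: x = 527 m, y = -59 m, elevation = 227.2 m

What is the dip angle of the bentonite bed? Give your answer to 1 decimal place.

36.9°

Let the plane be z = a·x + b·y + c.
Well Q−Well P: 29a + 223b = 157.2;  Well R−Well P: −143a − 196b = −181.1.
Solving gives a = 0.36535, b = 0.65742.
Gradient magnitude |∇z| = √(a² + b²) = √(0.13348 + 0.43220) = 0.75212.
True dip = arctan(0.75212) = 36.9°, dipping toward SSW (azimuth ≈ 209°).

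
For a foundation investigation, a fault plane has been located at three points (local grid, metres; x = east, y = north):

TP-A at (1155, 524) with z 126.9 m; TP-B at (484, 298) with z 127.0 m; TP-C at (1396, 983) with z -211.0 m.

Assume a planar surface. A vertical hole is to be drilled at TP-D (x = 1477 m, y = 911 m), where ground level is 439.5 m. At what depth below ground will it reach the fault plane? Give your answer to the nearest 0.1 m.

561.7 m

Let the plane be z = a·x + b·y + c.
TP-B−TP-A: −671a − 226b = 0.1;  TP-C−TP-A: 241a + 459b = −337.9.
Solving gives a = 0.301036, b = −0.894226.
Then c = 126.9 − a·1155 − b·524 = 247.78.
At (1477, 911): z_contact = 444.63 − 814.64 + 247.78 = -122.23 m.
Depth below ground = 439.5 − (-122.23) = 561.7 m.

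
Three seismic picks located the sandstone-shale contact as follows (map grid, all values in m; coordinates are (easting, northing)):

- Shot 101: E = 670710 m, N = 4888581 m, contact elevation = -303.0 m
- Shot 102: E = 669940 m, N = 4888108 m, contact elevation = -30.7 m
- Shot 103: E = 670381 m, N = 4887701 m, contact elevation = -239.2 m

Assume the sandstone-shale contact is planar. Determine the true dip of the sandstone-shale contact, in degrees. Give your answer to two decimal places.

22.23°

Two edge vectors: Shot 101→Shot 102 = (-770, -473, 272.3), Shot 101→Shot 103 = (-329, -880, 63.8).
Normal n = (Shot 101→Shot 102) × (Shot 101→Shot 103) = (209446.6, -40460.7, 521983).
So ∂z/∂E = −n_x/n_z = −0.40125 and ∂z/∂N = −n_y/n_z = 0.07751.
Gradient magnitude |∇z| = √(a² + b²) = √(0.16100 + 0.00601) = 0.40867.
True dip = arctan(0.40867) = 22.23°, dipping toward E (azimuth ≈ 101°).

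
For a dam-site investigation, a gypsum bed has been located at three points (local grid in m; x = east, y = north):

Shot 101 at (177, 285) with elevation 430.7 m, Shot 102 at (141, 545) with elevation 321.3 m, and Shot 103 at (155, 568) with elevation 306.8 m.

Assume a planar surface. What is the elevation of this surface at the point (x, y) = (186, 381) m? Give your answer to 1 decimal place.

Let the plane be z = a·x + b·y + c.
Shot 102−Shot 101: −36a + 260b = −109.4;  Shot 103−Shot 101: −22a + 283b = −123.9.
Solving gives a = −0.28062, b = −0.45962.
Then c = 430.7 − a·177 − b·285 = 611.36.
At (186, 381): z = −52.2 − 175.1 + 611.36 = 384.1 m.

384.1 m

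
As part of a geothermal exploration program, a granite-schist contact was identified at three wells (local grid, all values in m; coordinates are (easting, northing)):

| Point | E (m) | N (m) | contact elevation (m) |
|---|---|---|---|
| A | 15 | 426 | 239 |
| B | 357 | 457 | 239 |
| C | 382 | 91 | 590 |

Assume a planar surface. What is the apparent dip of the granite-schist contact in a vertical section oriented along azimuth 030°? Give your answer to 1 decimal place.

38.0°

Two edge vectors: A→B = (342, 31, 0), A→C = (367, -335, 351).
Normal n = (A→B) × (A→C) = (10881, -120042, -125947).
So ∂z/∂E = −n_x/n_z = 0.08639 and ∂z/∂N = −n_y/n_z = −0.95312.
Unit vector along 030° is (sin 30°, cos 30°) = (0.5000, 0.8660).
Slope in that direction = a·(0.5000) + b·(0.8660) = −0.78223.
Apparent dip = arctan|0.78223| = 38.0° (true dip is 43.7°, so apparent ≤ true as expected).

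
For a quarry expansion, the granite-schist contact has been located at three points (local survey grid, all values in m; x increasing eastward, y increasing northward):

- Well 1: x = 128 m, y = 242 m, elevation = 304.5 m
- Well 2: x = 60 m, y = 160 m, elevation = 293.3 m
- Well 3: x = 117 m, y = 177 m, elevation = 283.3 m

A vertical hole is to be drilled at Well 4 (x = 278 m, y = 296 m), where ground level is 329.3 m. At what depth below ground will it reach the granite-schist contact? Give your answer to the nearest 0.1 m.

Two edge vectors: Well 1→Well 2 = (-68, -82, -11.2), Well 1→Well 3 = (-11, -65, -21.2).
Normal n = (Well 1→Well 2) × (Well 1→Well 3) = (1010.4, -1318.4, 3518).
So ∂z/∂x = −n_x/n_z = −0.28721 and ∂z/∂y = −n_y/n_z = 0.37476.
Intercept c from Well 1: 304.5 + 36.76 − 90.69 = 250.57.
At (278, 296): z_contact = −79.84 + 110.93 + 250.57 = 281.66 m.
Depth below ground = 329.3 − 281.66 = 47.6 m.

47.6 m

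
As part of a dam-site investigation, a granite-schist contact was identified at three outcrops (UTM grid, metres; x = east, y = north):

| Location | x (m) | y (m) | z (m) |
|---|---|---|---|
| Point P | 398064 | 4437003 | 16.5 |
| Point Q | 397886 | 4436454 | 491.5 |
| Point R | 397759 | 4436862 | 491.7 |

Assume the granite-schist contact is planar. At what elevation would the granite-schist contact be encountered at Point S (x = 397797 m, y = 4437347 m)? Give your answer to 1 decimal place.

Two edge vectors: Point P→Point Q = (-178, -549, 475), Point P→Point R = (-305, -141, 475.2).
Normal n = (Point P→Point Q) × (Point P→Point R) = (-193909.8, -60289.4, -142347).
So ∂z/∂x = −n_x/n_z = −1.362233135 and ∂z/∂y = −n_y/n_z = −0.423538255.
Intercept c from Point P: 16.5 + 542255.97 + 1879240.51 = 2421512.98.
At (397797, 4437347): z = −541892.3 − 1879386.2 + 2421512.98 = 234.5 m.

234.5 m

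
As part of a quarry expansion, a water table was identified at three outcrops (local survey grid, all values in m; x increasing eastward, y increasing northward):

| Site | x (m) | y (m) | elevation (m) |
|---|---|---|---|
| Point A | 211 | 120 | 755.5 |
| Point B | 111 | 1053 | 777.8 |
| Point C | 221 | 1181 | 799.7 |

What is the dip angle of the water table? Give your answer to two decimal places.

Two edge vectors: Point A→Point B = (-100, 933, 22.3), Point A→Point C = (10, 1061, 44.2).
Normal n = (Point A→Point B) × (Point A→Point C) = (17578.3, 4643, -115430).
So ∂z/∂x = −n_x/n_z = 0.15229 and ∂z/∂y = −n_y/n_z = 0.04022.
Gradient magnitude |∇z| = √(a² + b²) = √(0.02319 + 0.00162) = 0.15751.
True dip = arctan(0.15751) = 8.95°, dipping toward WSW (azimuth ≈ 255°).

8.95°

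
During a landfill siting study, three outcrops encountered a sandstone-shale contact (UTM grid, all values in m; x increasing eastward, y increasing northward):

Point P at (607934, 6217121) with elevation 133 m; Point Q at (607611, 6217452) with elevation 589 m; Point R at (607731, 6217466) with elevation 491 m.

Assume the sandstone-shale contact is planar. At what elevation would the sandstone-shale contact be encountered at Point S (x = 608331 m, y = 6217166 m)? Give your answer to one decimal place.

Let the plane be z = a·x + b·y + c.
Point Q−Point P: −323a + 331b = 456;  Point R−Point P: −203a + 345b = 358.
Solving gives a = −0.877491976, b = 0.521359794.
Then c = 133 − a·607934 − b·6217121 = −2707766.72.
At (608331, 6217166): z = −533805.6 + 3241380.4 − 2707766.72 = -191.9 m.

-191.9 m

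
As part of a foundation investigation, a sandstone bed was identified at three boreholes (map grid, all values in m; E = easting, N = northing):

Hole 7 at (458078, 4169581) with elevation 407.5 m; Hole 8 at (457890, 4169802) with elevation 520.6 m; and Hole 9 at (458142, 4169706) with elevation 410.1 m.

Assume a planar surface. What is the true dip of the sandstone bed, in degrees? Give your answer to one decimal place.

22.5°

Two edge vectors: Hole 7→Hole 8 = (-188, 221, 113.1), Hole 7→Hole 9 = (64, 125, 2.6).
Normal n = (Hole 7→Hole 8) × (Hole 7→Hole 9) = (-13562.9, 7727.2, -37644).
So ∂z/∂E = −n_x/n_z = −0.36029 and ∂z/∂N = −n_y/n_z = 0.20527.
Gradient magnitude |∇z| = √(a² + b²) = √(0.12981 + 0.04214) = 0.41467.
True dip = arctan(0.41467) = 22.5°, dipping toward ESE (azimuth ≈ 120°).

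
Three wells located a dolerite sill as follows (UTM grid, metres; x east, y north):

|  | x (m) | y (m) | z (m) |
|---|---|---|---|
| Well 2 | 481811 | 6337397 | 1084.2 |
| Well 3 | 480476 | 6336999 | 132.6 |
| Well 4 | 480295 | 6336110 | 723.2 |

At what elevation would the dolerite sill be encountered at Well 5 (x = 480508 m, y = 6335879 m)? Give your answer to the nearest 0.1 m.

1128.8 m

Two edge vectors: Well 2→Well 3 = (-1335, -398, -951.6), Well 2→Well 4 = (-1516, -1287, -361).
Normal n = (Well 2→Well 3) × (Well 2→Well 4) = (-1081031.2, 960690.6, 1114777).
So ∂z/∂x = −n_x/n_z = 0.969728654 and ∂z/∂y = −n_y/n_z = −0.861778275.
Intercept c from Well 2: 1084.2 − 467225.93 + 5461431.05 = 4995289.32.
At (480508, 6335879): z = 465962.4 − 5460122.9 + 4995289.32 = 1128.8 m.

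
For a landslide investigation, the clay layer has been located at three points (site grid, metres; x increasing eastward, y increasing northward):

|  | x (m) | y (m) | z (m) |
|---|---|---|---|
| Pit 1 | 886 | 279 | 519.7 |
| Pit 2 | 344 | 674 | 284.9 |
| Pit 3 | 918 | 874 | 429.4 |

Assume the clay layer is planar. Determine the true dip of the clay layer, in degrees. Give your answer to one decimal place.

Let the plane be z = a·x + b·y + c.
Pit 2−Pit 1: −542a + 395b = −234.8;  Pit 3−Pit 1: 32a + 595b = −90.3.
Solving gives a = 0.31044, b = −0.16846.
Gradient magnitude |∇z| = √(a² + b²) = √(0.09637 + 0.02838) = 0.35320.
True dip = arctan(0.35320) = 19.5°, dipping toward WNW (azimuth ≈ 298°).

19.5°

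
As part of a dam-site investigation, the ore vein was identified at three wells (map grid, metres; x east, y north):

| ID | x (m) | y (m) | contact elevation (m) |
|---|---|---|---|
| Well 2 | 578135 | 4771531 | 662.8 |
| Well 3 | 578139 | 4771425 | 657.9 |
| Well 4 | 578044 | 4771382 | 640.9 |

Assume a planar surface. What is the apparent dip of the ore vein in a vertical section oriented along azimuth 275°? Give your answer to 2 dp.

Two edge vectors: Well 2→Well 3 = (4, -106, -4.9), Well 2→Well 4 = (-91, -149, -21.9).
Normal n = (Well 2→Well 3) × (Well 2→Well 4) = (1591.3, 533.5, -10242).
So ∂z/∂x = −n_x/n_z = 0.15537 and ∂z/∂y = −n_y/n_z = 0.05209.
Unit vector along 275° is (sin 275°, cos 275°) = (-0.9962, 0.0872).
Slope in that direction = a·(-0.9962) + b·(0.0872) = −0.15024.
Apparent dip = arctan|0.15024| = 8.54° (true dip is 9.3°, so apparent ≤ true as expected).

8.54°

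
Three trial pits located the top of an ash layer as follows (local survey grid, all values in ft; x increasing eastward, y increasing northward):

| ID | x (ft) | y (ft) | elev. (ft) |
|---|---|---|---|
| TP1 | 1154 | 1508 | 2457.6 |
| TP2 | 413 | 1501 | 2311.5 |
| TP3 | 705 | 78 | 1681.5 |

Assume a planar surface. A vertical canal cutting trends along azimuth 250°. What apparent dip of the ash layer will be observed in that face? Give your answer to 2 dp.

Let the plane be z = a·x + b·y + c.
TP2−TP1: −741a − 7b = −146.1;  TP3−TP1: −449a − 1430b = −776.1.
Solving gives a = 0.19261, b = 0.48225.
Unit vector along 250° is (sin 250°, cos 250°) = (-0.9397, -0.3420).
Slope in that direction = a·(-0.9397) + b·(-0.3420) = −0.34593.
Apparent dip = arctan|0.34593| = 19.08° (true dip is 27.4°, so apparent ≤ true as expected).

19.08°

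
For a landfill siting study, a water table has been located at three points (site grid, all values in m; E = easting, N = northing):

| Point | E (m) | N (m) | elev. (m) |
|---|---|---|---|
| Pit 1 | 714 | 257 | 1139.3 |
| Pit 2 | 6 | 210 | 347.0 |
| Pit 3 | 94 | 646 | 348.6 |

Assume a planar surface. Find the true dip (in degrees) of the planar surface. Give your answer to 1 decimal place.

Two edge vectors: Pit 1→Pit 2 = (-708, -47, -792.3), Pit 1→Pit 3 = (-620, 389, -790.7).
Normal n = (Pit 1→Pit 2) × (Pit 1→Pit 3) = (345367.6, -68589.6, -304552).
So ∂z/∂E = −n_x/n_z = 1.13402 and ∂z/∂N = −n_y/n_z = −0.22521.
Gradient magnitude |∇z| = √(a² + b²) = √(1.28600 + 0.05072) = 1.15617.
True dip = arctan(1.15617) = 49.1°, dipping toward W (azimuth ≈ 281°).

49.1°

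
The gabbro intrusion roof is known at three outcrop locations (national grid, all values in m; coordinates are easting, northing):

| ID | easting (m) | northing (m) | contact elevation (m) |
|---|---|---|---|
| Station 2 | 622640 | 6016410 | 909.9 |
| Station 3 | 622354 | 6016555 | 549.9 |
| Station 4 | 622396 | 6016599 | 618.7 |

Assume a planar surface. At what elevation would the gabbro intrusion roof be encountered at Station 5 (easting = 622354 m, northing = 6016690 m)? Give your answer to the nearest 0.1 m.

582.8 m

Let the plane be z = a·easting + b·northing + c.
Station 3−Station 2: −286a + 145b = −360;  Station 4−Station 2: −244a + 189b = −291.2.
Solving gives a = 1.382456892, b = 0.244018421.
Then c = 909.9 − a·622640 − b·6016410 = −2327977.93.
At (622354, 6016690): z = 860377.6 + 1468183.2 − 2327977.93 = 582.8 m.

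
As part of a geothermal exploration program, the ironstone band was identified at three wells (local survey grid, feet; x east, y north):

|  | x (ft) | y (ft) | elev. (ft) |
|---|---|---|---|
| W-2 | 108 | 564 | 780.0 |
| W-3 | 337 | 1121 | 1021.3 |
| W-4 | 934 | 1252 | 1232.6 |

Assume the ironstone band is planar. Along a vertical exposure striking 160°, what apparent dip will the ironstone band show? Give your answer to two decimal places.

11.30°

Two edge vectors: W-2→W-3 = (229, 557, 241.3), W-2→W-4 = (826, 688, 452.6).
Normal n = (W-2→W-3) × (W-2→W-4) = (86083.8, 95668.4, -302530).
So ∂z/∂x = −n_x/n_z = 0.28455 and ∂z/∂y = −n_y/n_z = 0.31623.
Unit vector along 160° is (sin 160°, cos 160°) = (0.3420, -0.9397).
Slope in that direction = a·(0.3420) + b·(-0.9397) = −0.19984.
Apparent dip = arctan|0.19984| = 11.30° (true dip is 23.0°, so apparent ≤ true as expected).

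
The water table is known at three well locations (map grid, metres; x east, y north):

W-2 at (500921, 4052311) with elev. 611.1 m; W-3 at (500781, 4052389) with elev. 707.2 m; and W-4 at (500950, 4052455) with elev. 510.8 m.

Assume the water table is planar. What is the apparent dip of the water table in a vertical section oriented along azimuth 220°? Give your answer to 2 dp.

45.16°

Let the plane be z = a·x + b·y + c.
W-3−W-2: −140a + 78b = 96.1;  W-4−W-2: 29a + 144b = −100.3.
Solving gives a = −0.96610, b = −0.50197.
Unit vector along 220° is (sin 220°, cos 220°) = (-0.6428, -0.7660).
Slope in that direction = a·(-0.6428) + b·(-0.7660) = 1.00552.
Apparent dip = arctan|1.00552| = 45.16° (true dip is 47.4°, so apparent ≤ true as expected).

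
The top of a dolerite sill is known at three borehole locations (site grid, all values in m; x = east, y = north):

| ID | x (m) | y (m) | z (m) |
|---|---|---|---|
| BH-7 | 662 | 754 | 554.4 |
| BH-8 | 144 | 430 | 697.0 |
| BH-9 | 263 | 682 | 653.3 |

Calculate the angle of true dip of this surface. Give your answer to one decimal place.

13.7°

Let the plane be z = a·x + b·y + c.
BH-8−BH-7: −518a − 324b = 142.6;  BH-9−BH-7: −399a − 72b = 98.9.
Solving gives a = −0.23675, b = −0.06161.
Gradient magnitude |∇z| = √(a² + b²) = √(0.05605 + 0.00380) = 0.24464.
True dip = arctan(0.24464) = 13.7°, dipping toward ENE (azimuth ≈ 075°).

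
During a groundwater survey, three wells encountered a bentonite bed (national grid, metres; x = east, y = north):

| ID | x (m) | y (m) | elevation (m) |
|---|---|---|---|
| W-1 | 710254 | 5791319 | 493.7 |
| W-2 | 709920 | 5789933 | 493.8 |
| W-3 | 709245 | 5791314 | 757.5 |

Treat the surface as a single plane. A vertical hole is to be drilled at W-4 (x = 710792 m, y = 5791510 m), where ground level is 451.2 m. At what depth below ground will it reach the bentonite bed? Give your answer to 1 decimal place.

Two edge vectors: W-1→W-2 = (-334, -1386, 0.1), W-1→W-3 = (-1009, -5, 263.8).
Normal n = (W-1→W-2) × (W-1→W-3) = (-365626.3, 88008.3, -1396804).
So ∂z/∂x = −n_x/n_z = −0.261759202 and ∂z/∂y = −n_y/n_z = 0.063006907.
Intercept c from W-1: 493.7 + 185915.52 − 364893.10 = −178483.88.
At (710792, 5791510): z_contact = −186056.35 + 364905.13 − 178483.88 = 364.91 m.
Depth below ground = 451.2 − 364.91 = 86.3 m.

86.3 m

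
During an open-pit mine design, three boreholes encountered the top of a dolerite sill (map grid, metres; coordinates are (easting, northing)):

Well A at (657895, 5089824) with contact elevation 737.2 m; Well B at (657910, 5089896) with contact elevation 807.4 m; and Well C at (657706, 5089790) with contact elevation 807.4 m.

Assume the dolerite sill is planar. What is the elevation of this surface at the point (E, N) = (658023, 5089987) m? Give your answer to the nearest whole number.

843 m

Two edge vectors: Well A→Well B = (15, 72, 70.2), Well A→Well C = (-189, -34, 70.2).
Normal n = (Well A→Well B) × (Well A→Well C) = (7441.2, -14320.8, 13098).
So ∂z/∂E = −n_x/n_z = −0.56811727 and ∂z/∂N = −n_y/n_z = 1.09335776.
Intercept c from Well A: 737.2 + 373761.51 − 5564998.59 = −5190499.88.
At (658023, 5089987): z = −373834.2 + 5565176.8 − 5190499.88 = 842.7 m.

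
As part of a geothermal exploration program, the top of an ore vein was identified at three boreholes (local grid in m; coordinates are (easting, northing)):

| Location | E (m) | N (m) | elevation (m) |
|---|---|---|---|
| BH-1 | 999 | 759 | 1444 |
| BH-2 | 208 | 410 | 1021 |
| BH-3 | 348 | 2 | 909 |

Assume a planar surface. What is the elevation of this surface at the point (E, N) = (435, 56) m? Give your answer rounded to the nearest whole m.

962 m

Two edge vectors: BH-1→BH-2 = (-791, -349, -423), BH-1→BH-3 = (-651, -757, -535).
Normal n = (BH-1→BH-2) × (BH-1→BH-3) = (-133496, -147812, 371588).
So ∂z/∂E = −n_x/n_z = 0.35926 and ∂z/∂N = −n_y/n_z = 0.39778.
Intercept c from BH-1: 1444 − 358.90 − 301.92 = 783.18.
At (435, 56): z = 156.3 + 22.3 + 783.18 = 961.7 m.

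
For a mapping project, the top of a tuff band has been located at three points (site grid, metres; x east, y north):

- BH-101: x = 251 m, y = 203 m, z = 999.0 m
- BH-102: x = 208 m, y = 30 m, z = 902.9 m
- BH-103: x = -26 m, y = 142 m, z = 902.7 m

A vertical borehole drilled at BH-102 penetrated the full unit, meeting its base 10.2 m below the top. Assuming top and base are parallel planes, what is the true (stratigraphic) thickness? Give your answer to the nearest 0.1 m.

8.9 m

Two edge vectors: BH-101→BH-102 = (-43, -173, -96.1), BH-101→BH-103 = (-277, -61, -96.3).
Normal n = (BH-101→BH-102) × (BH-101→BH-103) = (10797.8, 22478.8, -45298).
So ∂z/∂x = −n_x/n_z = 0.23837 and ∂z/∂y = −n_y/n_z = 0.49624.
|∇z| = √(a²+b²) = 0.55053, so dip δ = arctan(0.55053) = 28.83°.
True thickness = vertical thickness × cos δ = 10.2 × cos 28.83° = 8.9 m.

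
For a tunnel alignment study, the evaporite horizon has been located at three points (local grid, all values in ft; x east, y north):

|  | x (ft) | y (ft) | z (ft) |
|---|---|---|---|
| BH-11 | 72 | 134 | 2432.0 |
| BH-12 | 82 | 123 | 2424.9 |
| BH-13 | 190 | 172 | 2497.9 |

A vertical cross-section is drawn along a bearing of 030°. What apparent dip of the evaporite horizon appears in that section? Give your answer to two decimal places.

42.24°

Let the plane be z = a·x + b·y + c.
BH-12−BH-11: 10a − 11b = −7.1;  BH-13−BH-11: 118a + 38b = 65.9.
Solving gives a = 0.27122, b = 0.89201.
Unit vector along 030° is (sin 30°, cos 30°) = (0.5000, 0.8660).
Slope in that direction = a·(0.5000) + b·(0.8660) = 0.90811.
Apparent dip = arctan|0.90811| = 42.24° (true dip is 43.0°, so apparent ≤ true as expected).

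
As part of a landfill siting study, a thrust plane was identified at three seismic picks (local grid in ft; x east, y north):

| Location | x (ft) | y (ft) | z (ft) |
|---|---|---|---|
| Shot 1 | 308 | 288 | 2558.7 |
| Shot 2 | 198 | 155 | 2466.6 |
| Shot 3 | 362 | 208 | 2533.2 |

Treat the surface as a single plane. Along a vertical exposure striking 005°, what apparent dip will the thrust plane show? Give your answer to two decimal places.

26.86°

Two edge vectors: Shot 1→Shot 2 = (-110, -133, -92.1), Shot 1→Shot 3 = (54, -80, -25.5).
Normal n = (Shot 1→Shot 2) × (Shot 1→Shot 3) = (-3976.5, -7778.4, 15982).
So ∂z/∂x = −n_x/n_z = 0.24881 and ∂z/∂y = −n_y/n_z = 0.48670.
Unit vector along 005° is (sin 5°, cos 5°) = (0.0872, 0.9962).
Slope in that direction = a·(0.0872) + b·(0.9962) = 0.50653.
Apparent dip = arctan|0.50653| = 26.86° (true dip is 28.7°, so apparent ≤ true as expected).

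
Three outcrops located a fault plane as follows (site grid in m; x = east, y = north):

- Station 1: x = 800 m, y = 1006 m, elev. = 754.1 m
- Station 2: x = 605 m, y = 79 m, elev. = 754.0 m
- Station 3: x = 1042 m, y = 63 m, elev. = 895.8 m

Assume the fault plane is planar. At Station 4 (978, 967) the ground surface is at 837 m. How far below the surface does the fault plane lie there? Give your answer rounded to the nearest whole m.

23 m

Let the plane be z = a·x + b·y + c.
Station 2−Station 1: −195a − 927b = −0.1;  Station 3−Station 1: 242a − 943b = 141.7.
Solving gives a = 0.32201, b = −0.06763.
Then c = 754.1 − a·800 − b·1006 = 564.53.
At (978, 967): z_contact = 314.9 − 65.4 + 564.53 = 814.1 m.
Depth below ground = 837 − 814.1 = 23 m.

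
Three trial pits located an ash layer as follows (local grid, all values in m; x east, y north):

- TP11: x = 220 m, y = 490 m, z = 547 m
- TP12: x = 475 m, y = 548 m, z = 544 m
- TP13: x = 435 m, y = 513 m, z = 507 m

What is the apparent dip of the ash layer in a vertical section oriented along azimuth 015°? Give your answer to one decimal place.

52.6°

Two edge vectors: TP11→TP12 = (255, 58, -3), TP11→TP13 = (215, 23, -40).
Normal n = (TP11→TP12) × (TP11→TP13) = (-2251, 9555, -6605).
So ∂z/∂x = −n_x/n_z = −0.34080 and ∂z/∂y = −n_y/n_z = 1.44663.
Unit vector along 015° is (sin 15°, cos 15°) = (0.2588, 0.9659).
Slope in that direction = a·(0.2588) + b·(0.9659) = 1.30913.
Apparent dip = arctan|1.30913| = 52.6° (true dip is 56.1°, so apparent ≤ true as expected).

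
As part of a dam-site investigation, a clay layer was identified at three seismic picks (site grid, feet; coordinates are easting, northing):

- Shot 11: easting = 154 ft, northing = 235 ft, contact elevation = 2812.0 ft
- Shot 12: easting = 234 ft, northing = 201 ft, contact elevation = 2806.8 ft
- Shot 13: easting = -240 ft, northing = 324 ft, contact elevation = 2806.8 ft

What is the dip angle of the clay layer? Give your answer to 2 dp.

22.08°

Let the plane be z = a·easting + b·northing + c.
Shot 12−Shot 11: 80a − 34b = −5.2;  Shot 13−Shot 11: −394a + 89b = −5.2.
Solving gives a = 0.10191, b = 0.39273.
Gradient magnitude |∇z| = √(a² + b²) = √(0.01039 + 0.15424) = 0.40574.
True dip = arctan(0.40574) = 22.08°, dipping toward SSW (azimuth ≈ 195°).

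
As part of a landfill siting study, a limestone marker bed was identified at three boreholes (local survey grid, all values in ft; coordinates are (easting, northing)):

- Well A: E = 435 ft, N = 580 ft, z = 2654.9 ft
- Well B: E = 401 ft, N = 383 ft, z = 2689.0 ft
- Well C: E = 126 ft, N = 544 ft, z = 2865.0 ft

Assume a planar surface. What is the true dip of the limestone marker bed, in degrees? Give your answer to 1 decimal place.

34.0°

Two edge vectors: Well A→Well B = (-34, -197, 34.1), Well A→Well C = (-309, -36, 210.1).
Normal n = (Well A→Well B) × (Well A→Well C) = (-40162.1, -3393.5, -59649).
So ∂z/∂E = −n_x/n_z = −0.67331 and ∂z/∂N = −n_y/n_z = −0.05689.
Gradient magnitude |∇z| = √(a² + b²) = √(0.45334 + 0.00324) = 0.67571.
True dip = arctan(0.67571) = 34.0°, dipping toward E (azimuth ≈ 085°).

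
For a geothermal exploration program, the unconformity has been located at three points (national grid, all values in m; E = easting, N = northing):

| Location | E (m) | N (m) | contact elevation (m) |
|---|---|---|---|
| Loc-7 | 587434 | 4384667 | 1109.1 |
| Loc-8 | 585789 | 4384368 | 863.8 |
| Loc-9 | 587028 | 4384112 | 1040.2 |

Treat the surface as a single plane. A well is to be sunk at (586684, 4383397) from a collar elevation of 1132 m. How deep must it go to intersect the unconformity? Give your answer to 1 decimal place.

154.4 m

Two edge vectors: Loc-7→Loc-8 = (-1645, -299, -245.3), Loc-7→Loc-9 = (-406, -555, -68.9).
Normal n = (Loc-7→Loc-8) × (Loc-7→Loc-9) = (-115540.4, -13748.7, 791581).
So ∂z/∂E = −n_x/n_z = 0.145961563 and ∂z/∂N = −n_y/n_z = 0.017368658.
Intercept c from Loc-7: 1109.1 − 85742.78 − 76155.78 = −160789.47.
At (586684, 4383397): z_contact = 85633.31 + 76133.73 − 160789.47 = 977.57 m.
Depth below ground = 1132 − 977.57 = 154.4 m.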